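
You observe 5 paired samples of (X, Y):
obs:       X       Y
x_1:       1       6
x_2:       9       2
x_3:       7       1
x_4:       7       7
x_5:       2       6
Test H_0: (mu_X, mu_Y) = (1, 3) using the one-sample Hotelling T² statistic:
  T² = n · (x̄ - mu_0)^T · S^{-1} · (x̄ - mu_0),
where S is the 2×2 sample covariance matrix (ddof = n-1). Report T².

Step 1 — sample mean vector:
  mean(X) = (1 + 9 + 7 + 7 + 2) / 5 = 26/5 = 5.2
  mean(Y) = (6 + 2 + 1 + 7 + 6) / 5 = 22/5 = 4.4
  x̄ = (5.2, 4.4),  deviation x̄ - mu_0 = (5.2, 4.4) - (1, 3) = (4.2, 1.4).

Step 2 — sample covariance matrix, S[i,j] = (1/(n-1)) · Σ_k (x_{k,i} - mean_i) · (x_{k,j} - mean_j), divisor n-1 = 4:
  S[X,X] = ((-4.2)·(-4.2) + (3.8)·(3.8) + (1.8)·(1.8) + (1.8)·(1.8) + (-3.2)·(-3.2)) / 4 = 48.8/4 = 12.2
  S[X,Y] = ((-4.2)·(1.6) + (3.8)·(-2.4) + (1.8)·(-3.4) + (1.8)·(2.6) + (-3.2)·(1.6)) / 4 = -22.4/4 = -5.6
  S[Y,Y] = ((1.6)·(1.6) + (-2.4)·(-2.4) + (-3.4)·(-3.4) + (2.6)·(2.6) + (1.6)·(1.6)) / 4 = 29.2/4 = 7.3
  S = [[12.2, -5.6],
 [-5.6, 7.3]].

Step 3 — invert S. det(S) = 12.2·7.3 - (-5.6)² = 57.7.
  S^{-1} = (1/det) · [[d, -b], [-b, a]] = [[0.1265, 0.0971],
 [0.0971, 0.2114]].

Step 4 — quadratic form (x̄ - mu_0)^T · S^{-1} · (x̄ - mu_0):
  S^{-1} · (x̄ - mu_0) = (0.6672, 0.7036),
  (x̄ - mu_0)^T · [...] = (4.2)·(0.6672) + (1.4)·(0.7036) = 3.7875.

Step 5 — scale by n: T² = 5 · 3.7875 = 18.9376.

T² ≈ 18.9376


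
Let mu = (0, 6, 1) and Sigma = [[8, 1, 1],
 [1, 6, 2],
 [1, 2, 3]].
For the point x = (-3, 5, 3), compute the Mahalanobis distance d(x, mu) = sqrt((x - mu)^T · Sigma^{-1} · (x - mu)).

Step 1 — centre the observation: (x - mu) = (-3, -1, 2).

Step 2 — invert Sigma (cofactor / det for 3×3, or solve directly):
  Sigma^{-1} = [[0.1308, -0.0093, -0.0374],
 [-0.0093, 0.215, -0.1402],
 [-0.0374, -0.1402, 0.4393]].

Step 3 — form the quadratic (x - mu)^T · Sigma^{-1} · (x - mu):
  Sigma^{-1} · (x - mu) = (-0.4579, -0.4673, 1.1308).
  (x - mu)^T · [Sigma^{-1} · (x - mu)] = (-3)·(-0.4579) + (-1)·(-0.4673) + (2)·(1.1308) = 4.1028.

Step 4 — take square root: d = √(4.1028) ≈ 2.0255.

d(x, mu) = √(4.1028) ≈ 2.0255


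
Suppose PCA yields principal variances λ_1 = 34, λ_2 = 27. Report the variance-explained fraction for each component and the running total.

Step 1 — total variance = trace(Sigma) = Σ λ_i = 34 + 27 = 61.

Step 2 — fraction explained by component i = λ_i / Σ λ:
  PC1: 34/61 = 0.5574
  PC2: 27/61 = 0.4426

Step 3 — cumulative fraction after k components = (λ_1 + ... + λ_k) / Σ λ:
  k = 1: 34/61 = 0.5574
  k = 2: (34 + 27)/61 = 61/61 = 1

Summary (fraction, with percent):

explained: PC1 0.5574 (55.74%), PC2 0.4426 (44.26%);  cumulative: 0.5574, 1


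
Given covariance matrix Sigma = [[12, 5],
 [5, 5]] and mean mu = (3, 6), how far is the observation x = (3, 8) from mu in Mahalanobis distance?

Step 1 — centre the observation: (x - mu) = (0, 2).

Step 2 — invert Sigma. det(Sigma) = 12·5 - (5)² = 35.
  Sigma^{-1} = (1/det) · [[d, -b], [-b, a]] = [[0.1429, -0.1429],
 [-0.1429, 0.3429]].

Step 3 — form the quadratic (x - mu)^T · Sigma^{-1} · (x - mu):
  Sigma^{-1} · (x - mu) = (-0.2857, 0.6857).
  (x - mu)^T · [Sigma^{-1} · (x - mu)] = (0)·(-0.2857) + (2)·(0.6857) = 1.3714.

Step 4 — take square root: d = √(1.3714) ≈ 1.1711.

d(x, mu) = √(1.3714) ≈ 1.1711


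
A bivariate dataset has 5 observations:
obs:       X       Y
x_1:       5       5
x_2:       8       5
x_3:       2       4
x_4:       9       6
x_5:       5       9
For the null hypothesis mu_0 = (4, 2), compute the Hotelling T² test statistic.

Step 1 — sample mean vector:
  mean(X) = (5 + 8 + 2 + 9 + 5) / 5 = 29/5 = 5.8
  mean(Y) = (5 + 5 + 4 + 6 + 9) / 5 = 29/5 = 5.8
  x̄ = (5.8, 5.8),  deviation x̄ - mu_0 = (5.8, 5.8) - (4, 2) = (1.8, 3.8).

Step 2 — sample covariance matrix, S[i,j] = (1/(n-1)) · Σ_k (x_{k,i} - mean_i) · (x_{k,j} - mean_j), divisor n-1 = 4:
  S[X,X] = ((-0.8)·(-0.8) + (2.2)·(2.2) + (-3.8)·(-3.8) + (3.2)·(3.2) + (-0.8)·(-0.8)) / 4 = 30.8/4 = 7.7
  S[X,Y] = ((-0.8)·(-0.8) + (2.2)·(-0.8) + (-3.8)·(-1.8) + (3.2)·(0.2) + (-0.8)·(3.2)) / 4 = 3.8/4 = 0.95
  S[Y,Y] = ((-0.8)·(-0.8) + (-0.8)·(-0.8) + (-1.8)·(-1.8) + (0.2)·(0.2) + (3.2)·(3.2)) / 4 = 14.8/4 = 3.7
  S = [[7.7, 0.95],
 [0.95, 3.7]].

Step 3 — invert S. det(S) = 7.7·3.7 - (0.95)² = 27.5875.
  S^{-1} = (1/det) · [[d, -b], [-b, a]] = [[0.1341, -0.0344],
 [-0.0344, 0.2791]].

Step 4 — quadratic form (x̄ - mu_0)^T · S^{-1} · (x̄ - mu_0):
  S^{-1} · (x̄ - mu_0) = (0.1106, 0.9986),
  (x̄ - mu_0)^T · [...] = (1.8)·(0.1106) + (3.8)·(0.9986) = 3.9938.

Step 5 — scale by n: T² = 5 · 3.9938 = 19.9692.

T² ≈ 19.9692


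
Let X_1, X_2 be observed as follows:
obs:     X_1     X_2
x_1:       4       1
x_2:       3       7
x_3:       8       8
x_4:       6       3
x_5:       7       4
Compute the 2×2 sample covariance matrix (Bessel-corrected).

Step 1 — column means:
  mean(X_1) = (4 + 3 + 8 + 6 + 7) / 5 = 28/5 = 5.6
  mean(X_2) = (1 + 7 + 8 + 3 + 4) / 5 = 23/5 = 4.6

Step 2 — sample covariance S[i,j] = (1/(n-1)) · Σ_k (x_{k,i} - mean_i) · (x_{k,j} - mean_j), with n-1 = 4.
  S[X_1,X_1] = ((-1.6)·(-1.6) + (-2.6)·(-2.6) + (2.4)·(2.4) + (0.4)·(0.4) + (1.4)·(1.4)) / 4 = 17.2/4 = 4.3
  S[X_1,X_2] = ((-1.6)·(-3.6) + (-2.6)·(2.4) + (2.4)·(3.4) + (0.4)·(-1.6) + (1.4)·(-0.6)) / 4 = 6.2/4 = 1.55
  S[X_2,X_2] = ((-3.6)·(-3.6) + (2.4)·(2.4) + (3.4)·(3.4) + (-1.6)·(-1.6) + (-0.6)·(-0.6)) / 4 = 33.2/4 = 8.3

S is symmetric (S[j,i] = S[i,j]). Assembling:

S = [[4.3, 1.55],
 [1.55, 8.3]]


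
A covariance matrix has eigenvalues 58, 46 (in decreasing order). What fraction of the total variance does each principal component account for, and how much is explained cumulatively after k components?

Step 1 — total variance = trace(Sigma) = Σ λ_i = 58 + 46 = 104.

Step 2 — fraction explained by component i = λ_i / Σ λ:
  PC1: 58/104 = 0.5577
  PC2: 46/104 = 0.4423

Step 3 — cumulative fraction after k components = (λ_1 + ... + λ_k) / Σ λ:
  k = 1: 58/104 = 0.5577
  k = 2: (58 + 46)/104 = 104/104 = 1

Summary (fraction, with percent):

explained: PC1 0.5577 (55.77%), PC2 0.4423 (44.23%);  cumulative: 0.5577, 1


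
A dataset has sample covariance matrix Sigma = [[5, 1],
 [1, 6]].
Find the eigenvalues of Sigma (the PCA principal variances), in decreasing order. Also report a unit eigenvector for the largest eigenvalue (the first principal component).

Step 1 — characteristic polynomial of 2×2 Sigma:
  det(Sigma - λI) = λ² - trace · λ + det = 0.
  trace = 5 + 6 = 11, det = 5·6 - (1)² = 29.
Step 2 — discriminant:
  Δ = trace² - 4·det = 121 - 116 = 5.
Step 3 — eigenvalues:
  λ = (trace ± √Δ)/2 = (11 ± 2.2361)/2,
  λ_1 = 6.618,  λ_2 = 4.382.

Step 4 — unit eigenvector for λ_1: solve (Sigma - λ_1 I)v = 0. First row:
  (5 - 6.618)·v_x + (1)·v_y = 0, i.e. (-1.618)·v_x + (1)·v_y = 0,
  so v ∝ (b, λ_1 - a) = (1, 1.618) = u.
  ||u|| = √((1)² + (1.618)²) = √(3.618) ≈ 1.9021,
  v_1 = u/||u|| ≈ (0.5257, 0.8507) (||v_1|| = 1).

λ_1 = 6.618,  λ_2 = 4.382;  v_1 ≈ (0.5257, 0.8507)


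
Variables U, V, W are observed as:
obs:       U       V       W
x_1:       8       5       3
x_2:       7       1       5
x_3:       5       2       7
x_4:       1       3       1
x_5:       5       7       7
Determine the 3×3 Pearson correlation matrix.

Step 1 — column means:
  mean(U) = (8 + 7 + 5 + 1 + 5) / 5 = 26/5 = 5.2
  mean(V) = (5 + 1 + 2 + 3 + 7) / 5 = 18/5 = 3.6
  mean(W) = (3 + 5 + 7 + 1 + 7) / 5 = 23/5 = 4.6

Step 2 — sample variances and covariances s[i,j] = (1/(n-1)) · Σ_k (x_{k,i} - mean_i) · (x_{k,j} - mean_j), with n-1 = 4:
  s[U,U] = ((2.8)·(2.8) + (1.8)·(1.8) + (-0.2)·(-0.2) + (-4.2)·(-4.2) + (-0.2)·(-0.2)) / 4 = 28.8/4 = 7.2
  s[U,V] = ((2.8)·(1.4) + (1.8)·(-2.6) + (-0.2)·(-1.6) + (-4.2)·(-0.6) + (-0.2)·(3.4)) / 4 = 1.4/4 = 0.35
  s[U,W] = ((2.8)·(-1.6) + (1.8)·(0.4) + (-0.2)·(2.4) + (-4.2)·(-3.6) + (-0.2)·(2.4)) / 4 = 10.4/4 = 2.6
  s[V,V] = ((1.4)·(1.4) + (-2.6)·(-2.6) + (-1.6)·(-1.6) + (-0.6)·(-0.6) + (3.4)·(3.4)) / 4 = 23.2/4 = 5.8
  s[V,W] = ((1.4)·(-1.6) + (-2.6)·(0.4) + (-1.6)·(2.4) + (-0.6)·(-3.6) + (3.4)·(2.4)) / 4 = 3.2/4 = 0.8
  s[W,W] = ((-1.6)·(-1.6) + (0.4)·(0.4) + (2.4)·(2.4) + (-3.6)·(-3.6) + (2.4)·(2.4)) / 4 = 27.2/4 = 6.8
  Sample standard deviations s_i = √(s[i,i]):
  s(U) = √(7.2) = 2.6833
  s(V) = √(5.8) = 2.4083
  s(W) = √(6.8) = 2.6077

Step 3 — r_{ij} = s_{ij} / (s_i · s_j):
  r[U,U] = 1 (diagonal).
  r[U,V] = 0.35 / (2.6833 · 2.4083) = 0.35 / 6.4622 = 0.0542
  r[U,W] = 2.6 / (2.6833 · 2.6077) = 2.6 / 6.9971 = 0.3716
  r[V,V] = 1 (diagonal).
  r[V,W] = 0.8 / (2.4083 · 2.6077) = 0.8 / 6.2801 = 0.1274
  r[W,W] = 1 (diagonal).

R is symmetric with unit diagonal. Assembling:

R = [[1, 0.0542, 0.3716],
 [0.0542, 1, 0.1274],
 [0.3716, 0.1274, 1]]


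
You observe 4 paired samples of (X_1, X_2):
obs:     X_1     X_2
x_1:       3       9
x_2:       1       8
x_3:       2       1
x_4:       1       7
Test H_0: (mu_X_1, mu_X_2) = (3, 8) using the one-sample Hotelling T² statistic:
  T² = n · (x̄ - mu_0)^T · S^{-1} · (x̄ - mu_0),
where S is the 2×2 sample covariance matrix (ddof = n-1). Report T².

Step 1 — sample mean vector:
  mean(X_1) = (3 + 1 + 2 + 1) / 4 = 7/4 = 1.75
  mean(X_2) = (9 + 8 + 1 + 7) / 4 = 25/4 = 6.25
  x̄ = (1.75, 6.25),  deviation x̄ - mu_0 = (1.75, 6.25) - (3, 8) = (-1.25, -1.75).

Step 2 — sample covariance matrix, S[i,j] = (1/(n-1)) · Σ_k (x_{k,i} - mean_i) · (x_{k,j} - mean_j), divisor n-1 = 3:
  S[X_1,X_1] = ((1.25)·(1.25) + (-0.75)·(-0.75) + (0.25)·(0.25) + (-0.75)·(-0.75)) / 3 = 2.75/3 = 0.9167
  S[X_1,X_2] = ((1.25)·(2.75) + (-0.75)·(1.75) + (0.25)·(-5.25) + (-0.75)·(0.75)) / 3 = 0.25/3 = 0.0833
  S[X_2,X_2] = ((2.75)·(2.75) + (1.75)·(1.75) + (-5.25)·(-5.25) + (0.75)·(0.75)) / 3 = 38.75/3 = 12.9167
  S = [[0.9167, 0.0833],
 [0.0833, 12.9167]].

Step 3 — invert S. det(S) = 0.9167·12.9167 - (0.0833)² = 11.8333.
  S^{-1} = (1/det) · [[d, -b], [-b, a]] = [[1.0915, -0.007],
 [-0.007, 0.0775]].

Step 4 — quadratic form (x̄ - mu_0)^T · S^{-1} · (x̄ - mu_0):
  S^{-1} · (x̄ - mu_0) = (-1.3521, -0.1268),
  (x̄ - mu_0)^T · [...] = (-1.25)·(-1.3521) + (-1.75)·(-0.1268) = 1.912.

Step 5 — scale by n: T² = 4 · 1.912 = 7.6479.

T² ≈ 7.6479


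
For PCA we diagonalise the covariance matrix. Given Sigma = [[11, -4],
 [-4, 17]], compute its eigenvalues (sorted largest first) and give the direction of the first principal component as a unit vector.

Step 1 — characteristic polynomial of 2×2 Sigma:
  det(Sigma - λI) = λ² - trace · λ + det = 0.
  trace = 11 + 17 = 28, det = 11·17 - (-4)² = 171.
Step 2 — discriminant:
  Δ = trace² - 4·det = 784 - 684 = 100.
Step 3 — eigenvalues:
  λ = (trace ± √Δ)/2 = (28 ± 10)/2,
  λ_1 = 19,  λ_2 = 9.

Step 4 — unit eigenvector for λ_1: solve (Sigma - λ_1 I)v = 0. First row:
  (11 - 19)·v_x + (-4)·v_y = 0, i.e. (-8)·v_x + (-4)·v_y = 0,
  so v ∝ (b, λ_1 - a) = (-4, 8); multiply by -1 so the first entry is positive: u = (4, -8).
  ||u|| = √((4)² + (-8)²) = √(80) ≈ 8.9443,
  v_1 = u/||u|| ≈ (0.4472, -0.8944) (||v_1|| = 1).

λ_1 = 19,  λ_2 = 9;  v_1 ≈ (0.4472, -0.8944)


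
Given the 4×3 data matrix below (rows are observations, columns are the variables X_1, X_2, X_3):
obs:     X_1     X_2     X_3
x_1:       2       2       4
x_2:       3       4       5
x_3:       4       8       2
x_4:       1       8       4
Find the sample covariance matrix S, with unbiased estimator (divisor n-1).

Step 1 — column means:
  mean(X_1) = (2 + 3 + 4 + 1) / 4 = 10/4 = 2.5
  mean(X_2) = (2 + 4 + 8 + 8) / 4 = 22/4 = 5.5
  mean(X_3) = (4 + 5 + 2 + 4) / 4 = 15/4 = 3.75

Step 2 — sample covariance S[i,j] = (1/(n-1)) · Σ_k (x_{k,i} - mean_i) · (x_{k,j} - mean_j), with n-1 = 3.
  S[X_1,X_1] = ((-0.5)·(-0.5) + (0.5)·(0.5) + (1.5)·(1.5) + (-1.5)·(-1.5)) / 3 = 5/3 = 1.6667
  S[X_1,X_2] = ((-0.5)·(-3.5) + (0.5)·(-1.5) + (1.5)·(2.5) + (-1.5)·(2.5)) / 3 = 1/3 = 0.3333
  S[X_1,X_3] = ((-0.5)·(0.25) + (0.5)·(1.25) + (1.5)·(-1.75) + (-1.5)·(0.25)) / 3 = -2.5/3 = -0.8333
  S[X_2,X_2] = ((-3.5)·(-3.5) + (-1.5)·(-1.5) + (2.5)·(2.5) + (2.5)·(2.5)) / 3 = 27/3 = 9
  S[X_2,X_3] = ((-3.5)·(0.25) + (-1.5)·(1.25) + (2.5)·(-1.75) + (2.5)·(0.25)) / 3 = -6.5/3 = -2.1667
  S[X_3,X_3] = ((0.25)·(0.25) + (1.25)·(1.25) + (-1.75)·(-1.75) + (0.25)·(0.25)) / 3 = 4.75/3 = 1.5833

S is symmetric (S[j,i] = S[i,j]). Assembling:

S = [[1.6667, 0.3333, -0.8333],
 [0.3333, 9, -2.1667],
 [-0.8333, -2.1667, 1.5833]]


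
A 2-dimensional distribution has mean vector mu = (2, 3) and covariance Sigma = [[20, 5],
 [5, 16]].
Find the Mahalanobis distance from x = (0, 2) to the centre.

Step 1 — centre the observation: (x - mu) = (-2, -1).

Step 2 — invert Sigma. det(Sigma) = 20·16 - (5)² = 295.
  Sigma^{-1} = (1/det) · [[d, -b], [-b, a]] = [[0.0542, -0.0169],
 [-0.0169, 0.0678]].

Step 3 — form the quadratic (x - mu)^T · Sigma^{-1} · (x - mu):
  Sigma^{-1} · (x - mu) = (-0.0915, -0.0339).
  (x - mu)^T · [Sigma^{-1} · (x - mu)] = (-2)·(-0.0915) + (-1)·(-0.0339) = 0.2169.

Step 4 — take square root: d = √(0.2169) ≈ 0.4658.

d(x, mu) = √(0.2169) ≈ 0.4658


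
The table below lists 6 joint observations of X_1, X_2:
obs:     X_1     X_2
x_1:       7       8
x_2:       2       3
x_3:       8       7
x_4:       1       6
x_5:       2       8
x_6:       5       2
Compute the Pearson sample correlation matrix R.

Step 1 — column means:
  mean(X_1) = (7 + 2 + 8 + 1 + 2 + 5) / 6 = 25/6 = 4.1667
  mean(X_2) = (8 + 3 + 7 + 6 + 8 + 2) / 6 = 34/6 = 5.6667

Step 2 — sample variances and covariances s[i,j] = (1/(n-1)) · Σ_k (x_{k,i} - mean_i) · (x_{k,j} - mean_j), with n-1 = 5:
  s[X_1,X_1] = ((2.8333)·(2.8333) + (-2.1667)·(-2.1667) + (3.8333)·(3.8333) + (-3.1667)·(-3.1667) + (-2.1667)·(-2.1667) + (0.8333)·(0.8333)) / 5 = 42.8333/5 = 8.5667
  s[X_1,X_2] = ((2.8333)·(2.3333) + (-2.1667)·(-2.6667) + (3.8333)·(1.3333) + (-3.1667)·(0.3333) + (-2.1667)·(2.3333) + (0.8333)·(-3.6667)) / 5 = 8.3333/5 = 1.6667
  s[X_2,X_2] = ((2.3333)·(2.3333) + (-2.6667)·(-2.6667) + (1.3333)·(1.3333) + (0.3333)·(0.3333) + (2.3333)·(2.3333) + (-3.6667)·(-3.6667)) / 5 = 33.3333/5 = 6.6667
  Sample standard deviations s_i = √(s[i,i]):
  s(X_1) = √(8.5667) = 2.9269
  s(X_2) = √(6.6667) = 2.582

Step 3 — r_{ij} = s_{ij} / (s_i · s_j):
  r[X_1,X_1] = 1 (diagonal).
  r[X_1,X_2] = 1.6667 / (2.9269 · 2.582) = 1.6667 / 7.5572 = 0.2205
  r[X_2,X_2] = 1 (diagonal).

R is symmetric with unit diagonal. Assembling:

R = [[1, 0.2205],
 [0.2205, 1]]


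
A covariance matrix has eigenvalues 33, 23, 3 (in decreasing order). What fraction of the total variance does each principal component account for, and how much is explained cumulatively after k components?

Step 1 — total variance = trace(Sigma) = Σ λ_i = 33 + 23 + 3 = 59.

Step 2 — fraction explained by component i = λ_i / Σ λ:
  PC1: 33/59 = 0.5593
  PC2: 23/59 = 0.3898
  PC3: 3/59 = 0.0508

Step 3 — cumulative fraction after k components = (λ_1 + ... + λ_k) / Σ λ:
  k = 1: 33/59 = 0.5593
  k = 2: (33 + 23)/59 = 56/59 = 0.9492
  k = 3: (33 + 23 + 3)/59 = 59/59 = 1

Summary (fraction, with percent):

explained: PC1 0.5593 (55.93%), PC2 0.3898 (38.98%), PC3 0.0508 (5.08%);  cumulative: 0.5593, 0.9492, 1


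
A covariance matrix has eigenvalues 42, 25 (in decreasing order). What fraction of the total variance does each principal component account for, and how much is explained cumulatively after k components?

Step 1 — total variance = trace(Sigma) = Σ λ_i = 42 + 25 = 67.

Step 2 — fraction explained by component i = λ_i / Σ λ:
  PC1: 42/67 = 0.6269
  PC2: 25/67 = 0.3731

Step 3 — cumulative fraction after k components = (λ_1 + ... + λ_k) / Σ λ:
  k = 1: 42/67 = 0.6269
  k = 2: (42 + 25)/67 = 67/67 = 1

Summary (fraction, with percent):

explained: PC1 0.6269 (62.69%), PC2 0.3731 (37.31%);  cumulative: 0.6269, 1


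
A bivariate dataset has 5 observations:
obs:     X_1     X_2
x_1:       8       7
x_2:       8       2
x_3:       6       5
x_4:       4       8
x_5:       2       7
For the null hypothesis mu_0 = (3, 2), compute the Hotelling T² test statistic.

Step 1 — sample mean vector:
  mean(X_1) = (8 + 8 + 6 + 4 + 2) / 5 = 28/5 = 5.6
  mean(X_2) = (7 + 2 + 5 + 8 + 7) / 5 = 29/5 = 5.8
  x̄ = (5.6, 5.8),  deviation x̄ - mu_0 = (5.6, 5.8) - (3, 2) = (2.6, 3.8).

Step 2 — sample covariance matrix, S[i,j] = (1/(n-1)) · Σ_k (x_{k,i} - mean_i) · (x_{k,j} - mean_j), divisor n-1 = 4:
  S[X_1,X_1] = ((2.4)·(2.4) + (2.4)·(2.4) + (0.4)·(0.4) + (-1.6)·(-1.6) + (-3.6)·(-3.6)) / 4 = 27.2/4 = 6.8
  S[X_1,X_2] = ((2.4)·(1.2) + (2.4)·(-3.8) + (0.4)·(-0.8) + (-1.6)·(2.2) + (-3.6)·(1.2)) / 4 = -14.4/4 = -3.6
  S[X_2,X_2] = ((1.2)·(1.2) + (-3.8)·(-3.8) + (-0.8)·(-0.8) + (2.2)·(2.2) + (1.2)·(1.2)) / 4 = 22.8/4 = 5.7
  S = [[6.8, -3.6],
 [-3.6, 5.7]].

Step 3 — invert S. det(S) = 6.8·5.7 - (-3.6)² = 25.8.
  S^{-1} = (1/det) · [[d, -b], [-b, a]] = [[0.2209, 0.1395],
 [0.1395, 0.2636]].

Step 4 — quadratic form (x̄ - mu_0)^T · S^{-1} · (x̄ - mu_0):
  S^{-1} · (x̄ - mu_0) = (1.1047, 1.3643),
  (x̄ - mu_0)^T · [...] = (2.6)·(1.1047) + (3.8)·(1.3643) = 8.0566.

Step 5 — scale by n: T² = 5 · 8.0566 = 40.2829.

T² ≈ 40.2829


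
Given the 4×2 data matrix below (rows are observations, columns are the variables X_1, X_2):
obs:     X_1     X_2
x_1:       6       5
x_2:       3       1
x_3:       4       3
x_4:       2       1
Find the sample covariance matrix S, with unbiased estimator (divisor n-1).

Step 1 — column means:
  mean(X_1) = (6 + 3 + 4 + 2) / 4 = 15/4 = 3.75
  mean(X_2) = (5 + 1 + 3 + 1) / 4 = 10/4 = 2.5

Step 2 — sample covariance S[i,j] = (1/(n-1)) · Σ_k (x_{k,i} - mean_i) · (x_{k,j} - mean_j), with n-1 = 3.
  S[X_1,X_1] = ((2.25)·(2.25) + (-0.75)·(-0.75) + (0.25)·(0.25) + (-1.75)·(-1.75)) / 3 = 8.75/3 = 2.9167
  S[X_1,X_2] = ((2.25)·(2.5) + (-0.75)·(-1.5) + (0.25)·(0.5) + (-1.75)·(-1.5)) / 3 = 9.5/3 = 3.1667
  S[X_2,X_2] = ((2.5)·(2.5) + (-1.5)·(-1.5) + (0.5)·(0.5) + (-1.5)·(-1.5)) / 3 = 11/3 = 3.6667

S is symmetric (S[j,i] = S[i,j]). Assembling:

S = [[2.9167, 3.1667],
 [3.1667, 3.6667]]


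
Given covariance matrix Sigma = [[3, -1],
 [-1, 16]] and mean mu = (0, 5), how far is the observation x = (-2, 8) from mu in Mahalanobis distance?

Step 1 — centre the observation: (x - mu) = (-2, 3).

Step 2 — invert Sigma. det(Sigma) = 3·16 - (-1)² = 47.
  Sigma^{-1} = (1/det) · [[d, -b], [-b, a]] = [[0.3404, 0.0213],
 [0.0213, 0.0638]].

Step 3 — form the quadratic (x - mu)^T · Sigma^{-1} · (x - mu):
  Sigma^{-1} · (x - mu) = (-0.617, 0.1489).
  (x - mu)^T · [Sigma^{-1} · (x - mu)] = (-2)·(-0.617) + (3)·(0.1489) = 1.6809.

Step 4 — take square root: d = √(1.6809) ≈ 1.2965.

d(x, mu) = √(1.6809) ≈ 1.2965


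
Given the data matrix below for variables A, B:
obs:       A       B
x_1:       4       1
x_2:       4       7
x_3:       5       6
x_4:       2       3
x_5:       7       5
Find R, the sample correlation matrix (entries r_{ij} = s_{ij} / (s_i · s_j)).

Step 1 — column means:
  mean(A) = (4 + 4 + 5 + 2 + 7) / 5 = 22/5 = 4.4
  mean(B) = (1 + 7 + 6 + 3 + 5) / 5 = 22/5 = 4.4

Step 2 — sample variances and covariances s[i,j] = (1/(n-1)) · Σ_k (x_{k,i} - mean_i) · (x_{k,j} - mean_j), with n-1 = 4:
  s[A,A] = ((-0.4)·(-0.4) + (-0.4)·(-0.4) + (0.6)·(0.6) + (-2.4)·(-2.4) + (2.6)·(2.6)) / 4 = 13.2/4 = 3.3
  s[A,B] = ((-0.4)·(-3.4) + (-0.4)·(2.6) + (0.6)·(1.6) + (-2.4)·(-1.4) + (2.6)·(0.6)) / 4 = 6.2/4 = 1.55
  s[B,B] = ((-3.4)·(-3.4) + (2.6)·(2.6) + (1.6)·(1.6) + (-1.4)·(-1.4) + (0.6)·(0.6)) / 4 = 23.2/4 = 5.8
  Sample standard deviations s_i = √(s[i,i]):
  s(A) = √(3.3) = 1.8166
  s(B) = √(5.8) = 2.4083

Step 3 — r_{ij} = s_{ij} / (s_i · s_j):
  r[A,A] = 1 (diagonal).
  r[A,B] = 1.55 / (1.8166 · 2.4083) = 1.55 / 4.3749 = 0.3543
  r[B,B] = 1 (diagonal).

R is symmetric with unit diagonal. Assembling:

R = [[1, 0.3543],
 [0.3543, 1]]


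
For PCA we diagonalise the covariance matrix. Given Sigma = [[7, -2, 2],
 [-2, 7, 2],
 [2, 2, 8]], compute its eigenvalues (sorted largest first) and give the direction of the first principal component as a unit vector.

Step 1 — characteristic polynomial p(λ) = det(λI - Sigma) = λ³ - tr·λ² + c_1·λ - det, where tr = trace, c_1 = sum of the principal 2×2 minors, det = det(Sigma):
  tr = 7 + 7 + 8 = 22,
  c_1 = (7·7 - (-2)²) + (7·8 - (2)²) + (7·8 - (2)²) = 45 + 52 + 52 = 149,
  det = 7·(7·8 - (2)²) - (-2)·((-2)·8 - (2)·(2)) + (2)·((-2)·(2) - 7·(2)) = 7·(52) - (-2)·(-20) + (2)·(-18) = 288.
  So p(λ) = λ³ - 22λ² + 149λ - 288.
Step 2 — look for an integer root (rational root theorem: any rational root is an integer divisor of 288). Testing λ = 9:
  p(9) = 729 - 1782 + 1341 - 288 = 0  ✓
  Dividing out (λ - 9): p(λ) = (λ - 9)(λ² - 13λ + 32).
Step 3 — remaining eigenvalues from the quadratic λ² - 13λ + 32 = 0:
  Δ = 13² - 4·32 = 169 - 128 = 41,  λ = (13 ± √41)/2 = (13 ± 6.4031)/2 ≈ 9.7016 or 3.2984.
  Sorted: λ_1 = 9.7016,  λ_2 = 9,  λ_3 = 3.2984  (check: sum = 22 = tr ✓).

Step 4 — unit eigenvector for λ_1 ≈ 9.7016: v spans the null space of (Sigma - λ_1 I), whose rows are
  r_1 = (-2.7016, -2, 2),  r_2 = (-2, -2.7016, 2),  r_3 = (2, 2, -1.7016).
  v is orthogonal to every row, so take v ∝ r_1 × r_2 = ((-2)·(2) - (2)·(-2.7016), (2)·(-2) - (-2.7016)·(2), (-2.7016)·(-2.7016) - (-2)·(-2)) ≈ (1.4031, 1.4031, 3.2984).
  Let u = (1.4031, 1.4031, 3.2984).
  ||u|| = √((1.4031)² + (1.4031)² + (3.2984)²) = √(14.8172) ≈ 3.8493,  v_1 = u/||u|| ≈ (0.3645, 0.3645, 0.8569) (||v_1|| = 1).

λ_1 = 9.7016,  λ_2 = 9,  λ_3 = 3.2984;  v_1 ≈ (0.3645, 0.3645, 0.8569)


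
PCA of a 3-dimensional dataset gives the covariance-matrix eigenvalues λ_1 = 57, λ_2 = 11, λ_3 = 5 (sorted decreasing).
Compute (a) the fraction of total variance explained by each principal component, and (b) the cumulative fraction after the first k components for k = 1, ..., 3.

Step 1 — total variance = trace(Sigma) = Σ λ_i = 57 + 11 + 5 = 73.

Step 2 — fraction explained by component i = λ_i / Σ λ:
  PC1: 57/73 = 0.7808
  PC2: 11/73 = 0.1507
  PC3: 5/73 = 0.0685

Step 3 — cumulative fraction after k components = (λ_1 + ... + λ_k) / Σ λ:
  k = 1: 57/73 = 0.7808
  k = 2: (57 + 11)/73 = 68/73 = 0.9315
  k = 3: (57 + 11 + 5)/73 = 73/73 = 1

Summary (fraction, with percent):

explained: PC1 0.7808 (78.08%), PC2 0.1507 (15.07%), PC3 0.0685 (6.85%);  cumulative: 0.7808, 0.9315, 1


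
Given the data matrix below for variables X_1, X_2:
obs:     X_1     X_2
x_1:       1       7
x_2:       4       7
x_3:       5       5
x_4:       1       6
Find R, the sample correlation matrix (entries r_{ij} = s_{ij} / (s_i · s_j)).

Step 1 — column means:
  mean(X_1) = (1 + 4 + 5 + 1) / 4 = 11/4 = 2.75
  mean(X_2) = (7 + 7 + 5 + 6) / 4 = 25/4 = 6.25

Step 2 — sample variances and covariances s[i,j] = (1/(n-1)) · Σ_k (x_{k,i} - mean_i) · (x_{k,j} - mean_j), with n-1 = 3:
  s[X_1,X_1] = ((-1.75)·(-1.75) + (1.25)·(1.25) + (2.25)·(2.25) + (-1.75)·(-1.75)) / 3 = 12.75/3 = 4.25
  s[X_1,X_2] = ((-1.75)·(0.75) + (1.25)·(0.75) + (2.25)·(-1.25) + (-1.75)·(-0.25)) / 3 = -2.75/3 = -0.9167
  s[X_2,X_2] = ((0.75)·(0.75) + (0.75)·(0.75) + (-1.25)·(-1.25) + (-0.25)·(-0.25)) / 3 = 2.75/3 = 0.9167
  Sample standard deviations s_i = √(s[i,i]):
  s(X_1) = √(4.25) = 2.0616
  s(X_2) = √(0.9167) = 0.9574

Step 3 — r_{ij} = s_{ij} / (s_i · s_j):
  r[X_1,X_1] = 1 (diagonal).
  r[X_1,X_2] = -0.9167 / (2.0616 · 0.9574) = -0.9167 / 1.9738 = -0.4644
  r[X_2,X_2] = 1 (diagonal).

R is symmetric with unit diagonal. Assembling:

R = [[1, -0.4644],
 [-0.4644, 1]]


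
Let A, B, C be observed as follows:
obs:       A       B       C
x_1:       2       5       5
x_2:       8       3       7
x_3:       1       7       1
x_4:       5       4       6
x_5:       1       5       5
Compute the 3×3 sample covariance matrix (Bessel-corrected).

Step 1 — column means:
  mean(A) = (2 + 8 + 1 + 5 + 1) / 5 = 17/5 = 3.4
  mean(B) = (5 + 3 + 7 + 4 + 5) / 5 = 24/5 = 4.8
  mean(C) = (5 + 7 + 1 + 6 + 5) / 5 = 24/5 = 4.8

Step 2 — sample covariance S[i,j] = (1/(n-1)) · Σ_k (x_{k,i} - mean_i) · (x_{k,j} - mean_j), with n-1 = 4.
  S[A,A] = ((-1.4)·(-1.4) + (4.6)·(4.6) + (-2.4)·(-2.4) + (1.6)·(1.6) + (-2.4)·(-2.4)) / 4 = 37.2/4 = 9.3
  S[A,B] = ((-1.4)·(0.2) + (4.6)·(-1.8) + (-2.4)·(2.2) + (1.6)·(-0.8) + (-2.4)·(0.2)) / 4 = -15.6/4 = -3.9
  S[A,C] = ((-1.4)·(0.2) + (4.6)·(2.2) + (-2.4)·(-3.8) + (1.6)·(1.2) + (-2.4)·(0.2)) / 4 = 20.4/4 = 5.1
  S[B,B] = ((0.2)·(0.2) + (-1.8)·(-1.8) + (2.2)·(2.2) + (-0.8)·(-0.8) + (0.2)·(0.2)) / 4 = 8.8/4 = 2.2
  S[B,C] = ((0.2)·(0.2) + (-1.8)·(2.2) + (2.2)·(-3.8) + (-0.8)·(1.2) + (0.2)·(0.2)) / 4 = -13.2/4 = -3.3
  S[C,C] = ((0.2)·(0.2) + (2.2)·(2.2) + (-3.8)·(-3.8) + (1.2)·(1.2) + (0.2)·(0.2)) / 4 = 20.8/4 = 5.2

S is symmetric (S[j,i] = S[i,j]). Assembling:

S = [[9.3, -3.9, 5.1],
 [-3.9, 2.2, -3.3],
 [5.1, -3.3, 5.2]]


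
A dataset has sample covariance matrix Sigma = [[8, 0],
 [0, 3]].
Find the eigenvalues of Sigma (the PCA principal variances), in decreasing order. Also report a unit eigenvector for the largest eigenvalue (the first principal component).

Step 1 — characteristic polynomial of 2×2 Sigma:
  det(Sigma - λI) = λ² - trace · λ + det = 0.
  trace = 8 + 3 = 11, det = 8·3 - (0)² = 24.
Step 2 — discriminant:
  Δ = trace² - 4·det = 121 - 96 = 25.
Step 3 — eigenvalues:
  λ = (trace ± √Δ)/2 = (11 ± 5)/2,
  λ_1 = 8,  λ_2 = 3.

Step 4 — unit eigenvector for λ_1: Sigma is diagonal, so its eigenvectors are the coordinate axes. λ_1 = 8 is the diagonal entry on the first coordinate axis, hence
  v_1 = (1, 0) (||v_1|| = 1).

λ_1 = 8,  λ_2 = 3;  v_1 ≈ (1, 0)


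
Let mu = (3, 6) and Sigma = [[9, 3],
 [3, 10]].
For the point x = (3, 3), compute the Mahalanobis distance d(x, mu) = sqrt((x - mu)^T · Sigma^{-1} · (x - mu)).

Step 1 — centre the observation: (x - mu) = (0, -3).

Step 2 — invert Sigma. det(Sigma) = 9·10 - (3)² = 81.
  Sigma^{-1} = (1/det) · [[d, -b], [-b, a]] = [[0.1235, -0.037],
 [-0.037, 0.1111]].

Step 3 — form the quadratic (x - mu)^T · Sigma^{-1} · (x - mu):
  Sigma^{-1} · (x - mu) = (0.1111, -0.3333).
  (x - mu)^T · [Sigma^{-1} · (x - mu)] = (0)·(0.1111) + (-3)·(-0.3333) = 1.

Step 4 — take square root: d = √(1) ≈ 1.

d(x, mu) = √(1) ≈ 1


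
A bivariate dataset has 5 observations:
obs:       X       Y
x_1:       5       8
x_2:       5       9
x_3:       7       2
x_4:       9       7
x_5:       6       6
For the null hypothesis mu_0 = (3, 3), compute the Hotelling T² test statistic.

Step 1 — sample mean vector:
  mean(X) = (5 + 5 + 7 + 9 + 6) / 5 = 32/5 = 6.4
  mean(Y) = (8 + 9 + 2 + 7 + 6) / 5 = 32/5 = 6.4
  x̄ = (6.4, 6.4),  deviation x̄ - mu_0 = (6.4, 6.4) - (3, 3) = (3.4, 3.4).

Step 2 — sample covariance matrix, S[i,j] = (1/(n-1)) · Σ_k (x_{k,i} - mean_i) · (x_{k,j} - mean_j), divisor n-1 = 4:
  S[X,X] = ((-1.4)·(-1.4) + (-1.4)·(-1.4) + (0.6)·(0.6) + (2.6)·(2.6) + (-0.4)·(-0.4)) / 4 = 11.2/4 = 2.8
  S[X,Y] = ((-1.4)·(1.6) + (-1.4)·(2.6) + (0.6)·(-4.4) + (2.6)·(0.6) + (-0.4)·(-0.4)) / 4 = -6.8/4 = -1.7
  S[Y,Y] = ((1.6)·(1.6) + (2.6)·(2.6) + (-4.4)·(-4.4) + (0.6)·(0.6) + (-0.4)·(-0.4)) / 4 = 29.2/4 = 7.3
  S = [[2.8, -1.7],
 [-1.7, 7.3]].

Step 3 — invert S. det(S) = 2.8·7.3 - (-1.7)² = 17.55.
  S^{-1} = (1/det) · [[d, -b], [-b, a]] = [[0.416, 0.0969],
 [0.0969, 0.1595]].

Step 4 — quadratic form (x̄ - mu_0)^T · S^{-1} · (x̄ - mu_0):
  S^{-1} · (x̄ - mu_0) = (1.7436, 0.8718),
  (x̄ - mu_0)^T · [...] = (3.4)·(1.7436) + (3.4)·(0.8718) = 8.8923.

Step 5 — scale by n: T² = 5 · 8.8923 = 44.4615.

T² ≈ 44.4615


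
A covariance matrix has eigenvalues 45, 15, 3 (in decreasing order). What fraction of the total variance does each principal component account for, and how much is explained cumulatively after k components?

Step 1 — total variance = trace(Sigma) = Σ λ_i = 45 + 15 + 3 = 63.

Step 2 — fraction explained by component i = λ_i / Σ λ:
  PC1: 45/63 = 0.7143
  PC2: 15/63 = 0.2381
  PC3: 3/63 = 0.0476

Step 3 — cumulative fraction after k components = (λ_1 + ... + λ_k) / Σ λ:
  k = 1: 45/63 = 0.7143
  k = 2: (45 + 15)/63 = 60/63 = 0.9524
  k = 3: (45 + 15 + 3)/63 = 63/63 = 1

Summary (fraction, with percent):

explained: PC1 0.7143 (71.43%), PC2 0.2381 (23.81%), PC3 0.0476 (4.76%);  cumulative: 0.7143, 0.9524, 1


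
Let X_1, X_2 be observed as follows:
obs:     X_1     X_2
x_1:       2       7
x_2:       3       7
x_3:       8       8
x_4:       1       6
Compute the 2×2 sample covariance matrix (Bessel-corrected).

Step 1 — column means:
  mean(X_1) = (2 + 3 + 8 + 1) / 4 = 14/4 = 3.5
  mean(X_2) = (7 + 7 + 8 + 6) / 4 = 28/4 = 7

Step 2 — sample covariance S[i,j] = (1/(n-1)) · Σ_k (x_{k,i} - mean_i) · (x_{k,j} - mean_j), with n-1 = 3.
  S[X_1,X_1] = ((-1.5)·(-1.5) + (-0.5)·(-0.5) + (4.5)·(4.5) + (-2.5)·(-2.5)) / 3 = 29/3 = 9.6667
  S[X_1,X_2] = ((-1.5)·(0) + (-0.5)·(0) + (4.5)·(1) + (-2.5)·(-1)) / 3 = 7/3 = 2.3333
  S[X_2,X_2] = ((0)·(0) + (0)·(0) + (1)·(1) + (-1)·(-1)) / 3 = 2/3 = 0.6667

S is symmetric (S[j,i] = S[i,j]). Assembling:

S = [[9.6667, 2.3333],
 [2.3333, 0.6667]]


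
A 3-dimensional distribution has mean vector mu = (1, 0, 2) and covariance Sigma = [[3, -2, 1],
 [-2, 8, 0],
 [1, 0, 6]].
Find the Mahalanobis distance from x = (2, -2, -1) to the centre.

Step 1 — centre the observation: (x - mu) = (1, -2, -3).

Step 2 — invert Sigma (cofactor / det for 3×3, or solve directly):
  Sigma^{-1} = [[0.4286, 0.1071, -0.0714],
 [0.1071, 0.1518, -0.0179],
 [-0.0714, -0.0179, 0.1786]].

Step 3 — form the quadratic (x - mu)^T · Sigma^{-1} · (x - mu):
  Sigma^{-1} · (x - mu) = (0.4286, -0.1429, -0.5714).
  (x - mu)^T · [Sigma^{-1} · (x - mu)] = (1)·(0.4286) + (-2)·(-0.1429) + (-3)·(-0.5714) = 2.4286.

Step 4 — take square root: d = √(2.4286) ≈ 1.5584.

d(x, mu) = √(2.4286) ≈ 1.5584


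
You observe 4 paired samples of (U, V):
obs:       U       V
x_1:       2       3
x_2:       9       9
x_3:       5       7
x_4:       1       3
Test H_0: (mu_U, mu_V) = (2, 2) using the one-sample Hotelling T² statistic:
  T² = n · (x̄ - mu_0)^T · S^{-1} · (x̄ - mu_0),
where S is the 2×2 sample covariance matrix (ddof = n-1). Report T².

Step 1 — sample mean vector:
  mean(U) = (2 + 9 + 5 + 1) / 4 = 17/4 = 4.25
  mean(V) = (3 + 9 + 7 + 3) / 4 = 22/4 = 5.5
  x̄ = (4.25, 5.5),  deviation x̄ - mu_0 = (4.25, 5.5) - (2, 2) = (2.25, 3.5).

Step 2 — sample covariance matrix, S[i,j] = (1/(n-1)) · Σ_k (x_{k,i} - mean_i) · (x_{k,j} - mean_j), divisor n-1 = 3:
  S[U,U] = ((-2.25)·(-2.25) + (4.75)·(4.75) + (0.75)·(0.75) + (-3.25)·(-3.25)) / 3 = 38.75/3 = 12.9167
  S[U,V] = ((-2.25)·(-2.5) + (4.75)·(3.5) + (0.75)·(1.5) + (-3.25)·(-2.5)) / 3 = 31.5/3 = 10.5
  S[V,V] = ((-2.5)·(-2.5) + (3.5)·(3.5) + (1.5)·(1.5) + (-2.5)·(-2.5)) / 3 = 27/3 = 9
  S = [[12.9167, 10.5],
 [10.5, 9]].

Step 3 — invert S. det(S) = 12.9167·9 - (10.5)² = 6.
  S^{-1} = (1/det) · [[d, -b], [-b, a]] = [[1.5, -1.75],
 [-1.75, 2.1528]].

Step 4 — quadratic form (x̄ - mu_0)^T · S^{-1} · (x̄ - mu_0):
  S^{-1} · (x̄ - mu_0) = (-2.75, 3.5972),
  (x̄ - mu_0)^T · [...] = (2.25)·(-2.75) + (3.5)·(3.5972) = 6.4028.

Step 5 — scale by n: T² = 4 · 6.4028 = 25.6111.

T² ≈ 25.6111


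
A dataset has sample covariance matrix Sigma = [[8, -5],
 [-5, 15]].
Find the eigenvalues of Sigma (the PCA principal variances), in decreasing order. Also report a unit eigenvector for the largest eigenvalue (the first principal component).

Step 1 — characteristic polynomial of 2×2 Sigma:
  det(Sigma - λI) = λ² - trace · λ + det = 0.
  trace = 8 + 15 = 23, det = 8·15 - (-5)² = 95.
Step 2 — discriminant:
  Δ = trace² - 4·det = 529 - 380 = 149.
Step 3 — eigenvalues:
  λ = (trace ± √Δ)/2 = (23 ± 12.2066)/2,
  λ_1 = 17.6033,  λ_2 = 5.3967.

Step 4 — unit eigenvector for λ_1: solve (Sigma - λ_1 I)v = 0. First row:
  (8 - 17.6033)·v_x + (-5)·v_y = 0, i.e. (-9.6033)·v_x + (-5)·v_y = 0,
  so v ∝ (b, λ_1 - a) = (-5, 9.6033); multiply by -1 so the first entry is positive: u = (5, -9.6033).
  ||u|| = √((5)² + (-9.6033)²) = √(117.2229) ≈ 10.827,
  v_1 = u/||u|| ≈ (0.4618, -0.887) (||v_1|| = 1).

λ_1 = 17.6033,  λ_2 = 5.3967;  v_1 ≈ (0.4618, -0.887)


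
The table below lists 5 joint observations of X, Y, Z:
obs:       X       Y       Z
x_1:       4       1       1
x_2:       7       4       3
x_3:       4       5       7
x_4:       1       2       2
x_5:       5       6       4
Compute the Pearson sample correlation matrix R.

Step 1 — column means:
  mean(X) = (4 + 7 + 4 + 1 + 5) / 5 = 21/5 = 4.2
  mean(Y) = (1 + 4 + 5 + 2 + 6) / 5 = 18/5 = 3.6
  mean(Z) = (1 + 3 + 7 + 2 + 4) / 5 = 17/5 = 3.4

Step 2 — sample variances and covariances s[i,j] = (1/(n-1)) · Σ_k (x_{k,i} - mean_i) · (x_{k,j} - mean_j), with n-1 = 4:
  s[X,X] = ((-0.2)·(-0.2) + (2.8)·(2.8) + (-0.2)·(-0.2) + (-3.2)·(-3.2) + (0.8)·(0.8)) / 4 = 18.8/4 = 4.7
  s[X,Y] = ((-0.2)·(-2.6) + (2.8)·(0.4) + (-0.2)·(1.4) + (-3.2)·(-1.6) + (0.8)·(2.4)) / 4 = 8.4/4 = 2.1
  s[X,Z] = ((-0.2)·(-2.4) + (2.8)·(-0.4) + (-0.2)·(3.6) + (-3.2)·(-1.4) + (0.8)·(0.6)) / 4 = 3.6/4 = 0.9
  s[Y,Y] = ((-2.6)·(-2.6) + (0.4)·(0.4) + (1.4)·(1.4) + (-1.6)·(-1.6) + (2.4)·(2.4)) / 4 = 17.2/4 = 4.3
  s[Y,Z] = ((-2.6)·(-2.4) + (0.4)·(-0.4) + (1.4)·(3.6) + (-1.6)·(-1.4) + (2.4)·(0.6)) / 4 = 14.8/4 = 3.7
  s[Z,Z] = ((-2.4)·(-2.4) + (-0.4)·(-0.4) + (3.6)·(3.6) + (-1.4)·(-1.4) + (0.6)·(0.6)) / 4 = 21.2/4 = 5.3
  Sample standard deviations s_i = √(s[i,i]):
  s(X) = √(4.7) = 2.1679
  s(Y) = √(4.3) = 2.0736
  s(Z) = √(5.3) = 2.3022

Step 3 — r_{ij} = s_{ij} / (s_i · s_j):
  r[X,X] = 1 (diagonal).
  r[X,Y] = 2.1 / (2.1679 · 2.0736) = 2.1 / 4.4956 = 0.4671
  r[X,Z] = 0.9 / (2.1679 · 2.3022) = 0.9 / 4.991 = 0.1803
  r[Y,Y] = 1 (diagonal).
  r[Y,Z] = 3.7 / (2.0736 · 2.3022) = 3.7 / 4.7739 = 0.775
  r[Z,Z] = 1 (diagonal).

R is symmetric with unit diagonal. Assembling:

R = [[1, 0.4671, 0.1803],
 [0.4671, 1, 0.775],
 [0.1803, 0.775, 1]]


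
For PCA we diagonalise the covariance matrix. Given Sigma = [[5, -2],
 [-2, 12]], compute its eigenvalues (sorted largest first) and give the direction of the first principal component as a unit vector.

Step 1 — characteristic polynomial of 2×2 Sigma:
  det(Sigma - λI) = λ² - trace · λ + det = 0.
  trace = 5 + 12 = 17, det = 5·12 - (-2)² = 56.
Step 2 — discriminant:
  Δ = trace² - 4·det = 289 - 224 = 65.
Step 3 — eigenvalues:
  λ = (trace ± √Δ)/2 = (17 ± 8.0623)/2,
  λ_1 = 12.5311,  λ_2 = 4.4689.

Step 4 — unit eigenvector for λ_1: solve (Sigma - λ_1 I)v = 0. First row:
  (5 - 12.5311)·v_x + (-2)·v_y = 0, i.e. (-7.5311)·v_x + (-2)·v_y = 0,
  so v ∝ (b, λ_1 - a) = (-2, 7.5311); multiply by -1 so the first entry is positive: u = (2, -7.5311).
  ||u|| = √((2)² + (-7.5311)²) = √(60.7179) ≈ 7.7922,
  v_1 = u/||u|| ≈ (0.2567, -0.9665) (||v_1|| = 1).

λ_1 = 12.5311,  λ_2 = 4.4689;  v_1 ≈ (0.2567, -0.9665)


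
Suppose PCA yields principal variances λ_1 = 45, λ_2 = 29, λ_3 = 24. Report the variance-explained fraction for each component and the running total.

Step 1 — total variance = trace(Sigma) = Σ λ_i = 45 + 29 + 24 = 98.

Step 2 — fraction explained by component i = λ_i / Σ λ:
  PC1: 45/98 = 0.4592
  PC2: 29/98 = 0.2959
  PC3: 24/98 = 0.2449

Step 3 — cumulative fraction after k components = (λ_1 + ... + λ_k) / Σ λ:
  k = 1: 45/98 = 0.4592
  k = 2: (45 + 29)/98 = 74/98 = 0.7551
  k = 3: (45 + 29 + 24)/98 = 98/98 = 1

Summary (fraction, with percent):

explained: PC1 0.4592 (45.92%), PC2 0.2959 (29.59%), PC3 0.2449 (24.49%);  cumulative: 0.4592, 0.7551, 1


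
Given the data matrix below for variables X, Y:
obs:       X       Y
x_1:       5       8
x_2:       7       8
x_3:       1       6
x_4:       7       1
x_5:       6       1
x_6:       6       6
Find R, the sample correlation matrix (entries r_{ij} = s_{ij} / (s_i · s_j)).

Step 1 — column means:
  mean(X) = (5 + 7 + 1 + 7 + 6 + 6) / 6 = 32/6 = 5.3333
  mean(Y) = (8 + 8 + 6 + 1 + 1 + 6) / 6 = 30/6 = 5

Step 2 — sample variances and covariances s[i,j] = (1/(n-1)) · Σ_k (x_{k,i} - mean_i) · (x_{k,j} - mean_j), with n-1 = 5:
  s[X,X] = ((-0.3333)·(-0.3333) + (1.6667)·(1.6667) + (-4.3333)·(-4.3333) + (1.6667)·(1.6667) + (0.6667)·(0.6667) + (0.6667)·(0.6667)) / 5 = 25.3333/5 = 5.0667
  s[X,Y] = ((-0.3333)·(3) + (1.6667)·(3) + (-4.3333)·(1) + (1.6667)·(-4) + (0.6667)·(-4) + (0.6667)·(1)) / 5 = -9/5 = -1.8
  s[Y,Y] = ((3)·(3) + (3)·(3) + (1)·(1) + (-4)·(-4) + (-4)·(-4) + (1)·(1)) / 5 = 52/5 = 10.4
  Sample standard deviations s_i = √(s[i,i]):
  s(X) = √(5.0667) = 2.2509
  s(Y) = √(10.4) = 3.2249

Step 3 — r_{ij} = s_{ij} / (s_i · s_j):
  r[X,X] = 1 (diagonal).
  r[X,Y] = -1.8 / (2.2509 · 3.2249) = -1.8 / 7.259 = -0.248
  r[Y,Y] = 1 (diagonal).

R is symmetric with unit diagonal. Assembling:

R = [[1, -0.248],
 [-0.248, 1]]


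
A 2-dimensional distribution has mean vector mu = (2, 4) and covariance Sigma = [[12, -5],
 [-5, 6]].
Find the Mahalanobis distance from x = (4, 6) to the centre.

Step 1 — centre the observation: (x - mu) = (2, 2).

Step 2 — invert Sigma. det(Sigma) = 12·6 - (-5)² = 47.
  Sigma^{-1} = (1/det) · [[d, -b], [-b, a]] = [[0.1277, 0.1064],
 [0.1064, 0.2553]].

Step 3 — form the quadratic (x - mu)^T · Sigma^{-1} · (x - mu):
  Sigma^{-1} · (x - mu) = (0.4681, 0.7234).
  (x - mu)^T · [Sigma^{-1} · (x - mu)] = (2)·(0.4681) + (2)·(0.7234) = 2.383.

Step 4 — take square root: d = √(2.383) ≈ 1.5437.

d(x, mu) = √(2.383) ≈ 1.5437


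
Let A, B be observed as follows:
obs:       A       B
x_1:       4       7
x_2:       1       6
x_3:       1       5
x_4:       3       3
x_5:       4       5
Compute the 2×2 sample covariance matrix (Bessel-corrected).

Step 1 — column means:
  mean(A) = (4 + 1 + 1 + 3 + 4) / 5 = 13/5 = 2.6
  mean(B) = (7 + 6 + 5 + 3 + 5) / 5 = 26/5 = 5.2

Step 2 — sample covariance S[i,j] = (1/(n-1)) · Σ_k (x_{k,i} - mean_i) · (x_{k,j} - mean_j), with n-1 = 4.
  S[A,A] = ((1.4)·(1.4) + (-1.6)·(-1.6) + (-1.6)·(-1.6) + (0.4)·(0.4) + (1.4)·(1.4)) / 4 = 9.2/4 = 2.3
  S[A,B] = ((1.4)·(1.8) + (-1.6)·(0.8) + (-1.6)·(-0.2) + (0.4)·(-2.2) + (1.4)·(-0.2)) / 4 = 0.4/4 = 0.1
  S[B,B] = ((1.8)·(1.8) + (0.8)·(0.8) + (-0.2)·(-0.2) + (-2.2)·(-2.2) + (-0.2)·(-0.2)) / 4 = 8.8/4 = 2.2

S is symmetric (S[j,i] = S[i,j]). Assembling:

S = [[2.3, 0.1],
 [0.1, 2.2]]


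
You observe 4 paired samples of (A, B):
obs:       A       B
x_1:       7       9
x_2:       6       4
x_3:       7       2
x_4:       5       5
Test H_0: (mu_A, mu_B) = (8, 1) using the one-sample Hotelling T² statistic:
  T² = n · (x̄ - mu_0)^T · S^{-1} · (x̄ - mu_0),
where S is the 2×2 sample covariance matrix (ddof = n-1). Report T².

Step 1 — sample mean vector:
  mean(A) = (7 + 6 + 7 + 5) / 4 = 25/4 = 6.25
  mean(B) = (9 + 4 + 2 + 5) / 4 = 20/4 = 5
  x̄ = (6.25, 5),  deviation x̄ - mu_0 = (6.25, 5) - (8, 1) = (-1.75, 4).

Step 2 — sample covariance matrix, S[i,j] = (1/(n-1)) · Σ_k (x_{k,i} - mean_i) · (x_{k,j} - mean_j), divisor n-1 = 3:
  S[A,A] = ((0.75)·(0.75) + (-0.25)·(-0.25) + (0.75)·(0.75) + (-1.25)·(-1.25)) / 3 = 2.75/3 = 0.9167
  S[A,B] = ((0.75)·(4) + (-0.25)·(-1) + (0.75)·(-3) + (-1.25)·(0)) / 3 = 1/3 = 0.3333
  S[B,B] = ((4)·(4) + (-1)·(-1) + (-3)·(-3) + (0)·(0)) / 3 = 26/3 = 8.6667
  S = [[0.9167, 0.3333],
 [0.3333, 8.6667]].

Step 3 — invert S. det(S) = 0.9167·8.6667 - (0.3333)² = 7.8333.
  S^{-1} = (1/det) · [[d, -b], [-b, a]] = [[1.1064, -0.0426],
 [-0.0426, 0.117]].

Step 4 — quadratic form (x̄ - mu_0)^T · S^{-1} · (x̄ - mu_0):
  S^{-1} · (x̄ - mu_0) = (-2.1064, 0.5426),
  (x̄ - mu_0)^T · [...] = (-1.75)·(-2.1064) + (4)·(0.5426) = 5.8564.

Step 5 — scale by n: T² = 4 · 5.8564 = 23.4255.

T² ≈ 23.4255
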